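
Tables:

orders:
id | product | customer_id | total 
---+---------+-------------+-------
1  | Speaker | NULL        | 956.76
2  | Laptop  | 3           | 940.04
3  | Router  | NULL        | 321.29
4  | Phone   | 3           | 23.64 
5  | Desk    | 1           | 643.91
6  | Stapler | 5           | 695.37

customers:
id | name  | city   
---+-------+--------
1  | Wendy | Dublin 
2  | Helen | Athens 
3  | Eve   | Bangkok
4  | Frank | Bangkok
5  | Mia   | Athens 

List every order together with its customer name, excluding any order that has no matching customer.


INNER JOIN keeps only orders rows whose customer_id matches an id in customers. Walk through each order:
  - order 1 (Speaker): customer_id=NULL, no match -> dropped
  - order 2 (Laptop): customer_id=3 -> matches Eve
  - order 3 (Router): customer_id=NULL, no match -> dropped
  - order 4 (Phone): customer_id=3 -> matches Eve
  - order 5 (Desk): customer_id=1 -> matches Wendy
  - order 6 (Stapler): customer_id=5 -> matches Mia
So 2 of 6 rows are dropped.

SQL:
SELECT a.product, b.name AS customer
FROM orders a
INNER JOIN customers b ON a.customer_id = b.id

Result:
product | customer
--------+---------
Laptop  | Eve     
Phone   | Eve     
Desk    | Wendy   
Stapler | Mia     


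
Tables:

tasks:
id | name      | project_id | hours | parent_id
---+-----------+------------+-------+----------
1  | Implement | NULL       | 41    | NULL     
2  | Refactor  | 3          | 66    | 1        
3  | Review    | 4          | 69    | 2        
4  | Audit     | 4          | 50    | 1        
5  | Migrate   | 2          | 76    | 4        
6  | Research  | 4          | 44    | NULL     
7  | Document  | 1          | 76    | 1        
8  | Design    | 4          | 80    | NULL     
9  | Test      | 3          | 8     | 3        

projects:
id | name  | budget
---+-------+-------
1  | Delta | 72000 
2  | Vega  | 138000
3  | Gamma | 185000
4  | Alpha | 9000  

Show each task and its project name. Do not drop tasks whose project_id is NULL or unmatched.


LEFT JOIN keeps every row from tasks (the left table); where project_id has no match in projects, the project columns become NULL. Walk through each task:
  - task 1 (Implement): project_id=NULL, no match -> kept with NULL
  - task 2 (Refactor): project_id=3 -> matches Gamma
  - task 3 (Review): project_id=4 -> matches Alpha
  - task 4 (Audit): project_id=4 -> matches Alpha
  - task 5 (Migrate): project_id=2 -> matches Vega
  - task 6 (Research): project_id=4 -> matches Alpha
  - task 7 (Document): project_id=1 -> matches Delta
  - task 8 (Design): project_id=4 -> matches Alpha
  - task 9 (Test): project_id=3 -> matches Gamma
All 9 rows appear; 1 has NULL project.

SQL:
SELECT a.name, b.name AS project
FROM tasks a
LEFT JOIN projects b ON a.project_id = b.id

Result:
name      | project
----------+--------
Implement | NULL   
Refactor  | Gamma  
Review    | Alpha  
Audit     | Alpha  
Migrate   | Vega   
Research  | Alpha  
Document  | Delta  
Design    | Alpha  
Test      | Gamma  


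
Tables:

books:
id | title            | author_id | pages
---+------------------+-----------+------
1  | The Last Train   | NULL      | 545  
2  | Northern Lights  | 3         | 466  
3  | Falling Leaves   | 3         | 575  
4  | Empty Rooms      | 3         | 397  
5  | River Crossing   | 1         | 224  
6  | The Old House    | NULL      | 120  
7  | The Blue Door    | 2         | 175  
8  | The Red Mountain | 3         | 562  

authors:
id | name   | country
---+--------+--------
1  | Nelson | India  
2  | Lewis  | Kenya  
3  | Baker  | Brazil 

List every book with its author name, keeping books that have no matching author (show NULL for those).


LEFT JOIN keeps every row from books (the left table); where author_id has no match in authors, the author columns become NULL. Walk through each book:
  - book 1 (The Last Train): author_id=NULL, no match -> kept with NULL
  - book 2 (Northern Lights): author_id=3 -> matches Baker
  - book 3 (Falling Leaves): author_id=3 -> matches Baker
  - book 4 (Empty Rooms): author_id=3 -> matches Baker
  - book 5 (River Crossing): author_id=1 -> matches Nelson
  - book 6 (The Old House): author_id=NULL, no match -> kept with NULL
  - book 7 (The Blue Door): author_id=2 -> matches Lewis
  - book 8 (The Red Mountain): author_id=3 -> matches Baker
All 8 rows appear; 2 have NULL author.

SQL:
SELECT a.title, b.name AS author
FROM books a
LEFT JOIN authors b ON a.author_id = b.id

Result:
title            | author
-----------------+-------
The Last Train   | NULL  
Northern Lights  | Baker 
Falling Leaves   | Baker 
Empty Rooms      | Baker 
River Crossing   | Nelson
The Old House    | NULL  
The Blue Door    | Lewis 
The Red Mountain | Baker 


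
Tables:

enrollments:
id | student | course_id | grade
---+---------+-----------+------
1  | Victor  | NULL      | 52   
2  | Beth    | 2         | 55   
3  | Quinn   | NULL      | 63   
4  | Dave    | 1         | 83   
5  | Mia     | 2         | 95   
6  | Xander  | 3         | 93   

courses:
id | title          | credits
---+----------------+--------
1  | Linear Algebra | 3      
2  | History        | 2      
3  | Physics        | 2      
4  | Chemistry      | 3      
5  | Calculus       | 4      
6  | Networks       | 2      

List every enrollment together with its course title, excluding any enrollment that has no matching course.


INNER JOIN keeps only enrollments rows whose course_id matches an id in courses. Walk through each enrollment:
  - enrollment 1 (Victor): course_id=NULL, no match -> dropped
  - enrollment 2 (Beth): course_id=2 -> matches History
  - enrollment 3 (Quinn): course_id=NULL, no match -> dropped
  - enrollment 4 (Dave): course_id=1 -> matches Linear Algebra
  - enrollment 5 (Mia): course_id=2 -> matches History
  - enrollment 6 (Xander): course_id=3 -> matches Physics
So 2 of 6 rows are dropped.

SQL:
SELECT a.student, b.title AS course
FROM enrollments a
INNER JOIN courses b ON a.course_id = b.id

Result:
student | course        
--------+---------------
Beth    | History       
Dave    | Linear Algebra
Mia     | History       
Xander  | Physics       


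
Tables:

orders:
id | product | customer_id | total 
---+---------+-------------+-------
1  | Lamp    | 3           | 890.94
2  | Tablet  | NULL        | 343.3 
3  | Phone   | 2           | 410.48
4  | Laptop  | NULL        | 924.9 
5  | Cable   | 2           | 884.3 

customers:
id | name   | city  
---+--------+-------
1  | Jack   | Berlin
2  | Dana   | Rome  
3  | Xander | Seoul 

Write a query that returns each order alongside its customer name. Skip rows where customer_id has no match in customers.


INNER JOIN keeps only orders rows whose customer_id matches an id in customers. Walk through each order:
  - order 1 (Lamp): customer_id=3 -> matches Xander
  - order 2 (Tablet): customer_id=NULL, no match -> dropped
  - order 3 (Phone): customer_id=2 -> matches Dana
  - order 4 (Laptop): customer_id=NULL, no match -> dropped
  - order 5 (Cable): customer_id=2 -> matches Dana
So 2 of 5 rows are dropped.

SQL:
SELECT a.product, b.name AS customer
FROM orders a
INNER JOIN customers b ON a.customer_id = b.id

Result:
product | customer
--------+---------
Lamp    | Xander  
Phone   | Dana    
Cable   | Dana    


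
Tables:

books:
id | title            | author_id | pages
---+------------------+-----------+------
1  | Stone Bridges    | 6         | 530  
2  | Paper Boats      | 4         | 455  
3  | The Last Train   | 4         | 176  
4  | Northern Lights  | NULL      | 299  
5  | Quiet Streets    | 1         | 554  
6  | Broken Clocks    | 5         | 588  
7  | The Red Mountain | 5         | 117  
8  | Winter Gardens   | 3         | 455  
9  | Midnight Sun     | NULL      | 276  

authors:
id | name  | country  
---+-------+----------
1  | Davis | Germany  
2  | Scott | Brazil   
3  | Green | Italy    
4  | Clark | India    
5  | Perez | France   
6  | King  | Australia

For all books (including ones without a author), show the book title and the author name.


LEFT JOIN keeps every row from books (the left table); where author_id has no match in authors, the author columns become NULL. Walk through each book:
  - book 1 (Stone Bridges): author_id=6 -> matches King
  - book 2 (Paper Boats): author_id=4 -> matches Clark
  - book 3 (The Last Train): author_id=4 -> matches Clark
  - book 4 (Northern Lights): author_id=NULL, no match -> kept with NULL
  - book 5 (Quiet Streets): author_id=1 -> matches Davis
  - book 6 (Broken Clocks): author_id=5 -> matches Perez
  - book 7 (The Red Mountain): author_id=5 -> matches Perez
  - book 8 (Winter Gardens): author_id=3 -> matches Green
  - book 9 (Midnight Sun): author_id=NULL, no match -> kept with NULL
All 9 rows appear; 2 have NULL author.

SQL:
SELECT a.title, b.name AS author
FROM books a
LEFT JOIN authors b ON a.author_id = b.id

Result:
title            | author
-----------------+-------
Stone Bridges    | King  
Paper Boats      | Clark 
The Last Train   | Clark 
Northern Lights  | NULL  
Quiet Streets    | Davis 
Broken Clocks    | Perez 
The Red Mountain | Perez 
Winter Gardens   | Green 
Midnight Sun     | NULL  


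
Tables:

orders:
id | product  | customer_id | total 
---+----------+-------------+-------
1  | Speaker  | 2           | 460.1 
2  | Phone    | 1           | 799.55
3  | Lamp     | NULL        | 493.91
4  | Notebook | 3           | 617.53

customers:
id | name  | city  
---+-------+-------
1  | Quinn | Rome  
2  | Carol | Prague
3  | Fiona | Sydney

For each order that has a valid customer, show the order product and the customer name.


INNER JOIN keeps only orders rows whose customer_id matches an id in customers. Walk through each order:
  - order 1 (Speaker): customer_id=2 -> matches Carol
  - order 2 (Phone): customer_id=1 -> matches Quinn
  - order 3 (Lamp): customer_id=NULL, no match -> dropped
  - order 4 (Notebook): customer_id=3 -> matches Fiona
So 1 of 4 rows is dropped.

SQL:
SELECT a.product, b.name AS customer
FROM orders a
INNER JOIN customers b ON a.customer_id = b.id

Result:
product  | customer
---------+---------
Speaker  | Carol   
Phone    | Quinn   
Notebook | Fiona   


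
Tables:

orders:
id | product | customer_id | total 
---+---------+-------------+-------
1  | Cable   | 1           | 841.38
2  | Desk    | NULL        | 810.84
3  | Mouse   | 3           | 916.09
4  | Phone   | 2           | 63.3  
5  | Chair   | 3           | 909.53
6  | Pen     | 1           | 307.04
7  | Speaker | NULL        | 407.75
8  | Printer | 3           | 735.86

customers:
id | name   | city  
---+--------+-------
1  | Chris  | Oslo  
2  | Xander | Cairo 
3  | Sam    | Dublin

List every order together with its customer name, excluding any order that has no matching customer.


INNER JOIN keeps only orders rows whose customer_id matches an id in customers. Walk through each order:
  - order 1 (Cable): customer_id=1 -> matches Chris
  - order 2 (Desk): customer_id=NULL, no match -> dropped
  - order 3 (Mouse): customer_id=3 -> matches Sam
  - order 4 (Phone): customer_id=2 -> matches Xander
  - order 5 (Chair): customer_id=3 -> matches Sam
  - order 6 (Pen): customer_id=1 -> matches Chris
  - order 7 (Speaker): customer_id=NULL, no match -> dropped
  - order 8 (Printer): customer_id=3 -> matches Sam
So 2 of 8 rows are dropped.

SQL:
SELECT a.product, b.name AS customer
FROM orders a
INNER JOIN customers b ON a.customer_id = b.id

Result:
product | customer
--------+---------
Cable   | Chris   
Mouse   | Sam     
Phone   | Xander  
Chair   | Sam     
Pen     | Chris   
Printer | Sam     


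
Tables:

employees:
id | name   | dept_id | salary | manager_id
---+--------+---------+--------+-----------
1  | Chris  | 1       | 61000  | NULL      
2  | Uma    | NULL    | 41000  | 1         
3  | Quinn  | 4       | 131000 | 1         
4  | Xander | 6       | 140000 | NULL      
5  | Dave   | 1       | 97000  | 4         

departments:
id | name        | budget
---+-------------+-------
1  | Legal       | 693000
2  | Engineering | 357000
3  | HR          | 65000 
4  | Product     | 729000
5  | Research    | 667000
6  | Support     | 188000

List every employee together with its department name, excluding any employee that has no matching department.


INNER JOIN keeps only employees rows whose dept_id matches an id in departments. Walk through each employee:
  - employee 1 (Chris): dept_id=1 -> matches Legal
  - employee 2 (Uma): dept_id=NULL, no match -> dropped
  - employee 3 (Quinn): dept_id=4 -> matches Product
  - employee 4 (Xander): dept_id=6 -> matches Support
  - employee 5 (Dave): dept_id=1 -> matches Legal
So 1 of 5 rows is dropped.

SQL:
SELECT a.name, b.name AS department
FROM employees a
INNER JOIN departments b ON a.dept_id = b.id

Result:
name   | department
-------+-----------
Chris  | Legal     
Quinn  | Product   
Xander | Support   
Dave   | Legal     


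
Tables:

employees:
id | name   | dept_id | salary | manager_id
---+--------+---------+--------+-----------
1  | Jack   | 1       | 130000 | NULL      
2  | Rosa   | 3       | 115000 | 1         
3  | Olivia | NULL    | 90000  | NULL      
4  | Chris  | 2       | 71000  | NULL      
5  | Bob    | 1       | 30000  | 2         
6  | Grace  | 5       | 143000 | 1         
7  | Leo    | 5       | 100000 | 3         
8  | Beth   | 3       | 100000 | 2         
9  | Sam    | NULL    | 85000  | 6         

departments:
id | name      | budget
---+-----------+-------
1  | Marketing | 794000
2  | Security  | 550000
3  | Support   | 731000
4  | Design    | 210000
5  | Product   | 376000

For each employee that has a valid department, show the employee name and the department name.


INNER JOIN keeps only employees rows whose dept_id matches an id in departments. Walk through each employee:
  - employee 1 (Jack): dept_id=1 -> matches Marketing
  - employee 2 (Rosa): dept_id=3 -> matches Support
  - employee 3 (Olivia): dept_id=NULL, no match -> dropped
  - employee 4 (Chris): dept_id=2 -> matches Security
  - employee 5 (Bob): dept_id=1 -> matches Marketing
  - employee 6 (Grace): dept_id=5 -> matches Product
  - employee 7 (Leo): dept_id=5 -> matches Product
  - employee 8 (Beth): dept_id=3 -> matches Support
  - employee 9 (Sam): dept_id=NULL, no match -> dropped
So 2 of 9 rows are dropped.

SQL:
SELECT a.name, b.name AS department
FROM employees a
INNER JOIN departments b ON a.dept_id = b.id

Result:
name  | department
------+-----------
Jack  | Marketing 
Rosa  | Support   
Chris | Security  
Bob   | Marketing 
Grace | Product   
Leo   | Product   
Beth  | Support   


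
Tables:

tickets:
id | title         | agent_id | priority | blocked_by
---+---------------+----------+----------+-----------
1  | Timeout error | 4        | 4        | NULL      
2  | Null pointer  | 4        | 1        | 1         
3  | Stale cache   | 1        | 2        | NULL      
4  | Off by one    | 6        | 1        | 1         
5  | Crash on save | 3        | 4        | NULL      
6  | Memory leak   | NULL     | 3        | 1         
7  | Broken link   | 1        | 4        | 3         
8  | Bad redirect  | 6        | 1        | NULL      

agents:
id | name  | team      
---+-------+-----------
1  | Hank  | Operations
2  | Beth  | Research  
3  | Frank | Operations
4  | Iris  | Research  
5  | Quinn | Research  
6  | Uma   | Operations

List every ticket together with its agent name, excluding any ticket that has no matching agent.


INNER JOIN keeps only tickets rows whose agent_id matches an id in agents. Walk through each ticket:
  - ticket 1 (Timeout error): agent_id=4 -> matches Iris
  - ticket 2 (Null pointer): agent_id=4 -> matches Iris
  - ticket 3 (Stale cache): agent_id=1 -> matches Hank
  - ticket 4 (Off by one): agent_id=6 -> matches Uma
  - ticket 5 (Crash on save): agent_id=3 -> matches Frank
  - ticket 6 (Memory leak): agent_id=NULL, no match -> dropped
  - ticket 7 (Broken link): agent_id=1 -> matches Hank
  - ticket 8 (Bad redirect): agent_id=6 -> matches Uma
So 1 of 8 rows is dropped.

SQL:
SELECT a.title, b.name AS agent
FROM tickets a
INNER JOIN agents b ON a.agent_id = b.id

Result:
title         | agent
--------------+------
Timeout error | Iris 
Null pointer  | Iris 
Stale cache   | Hank 
Off by one    | Uma  
Crash on save | Frank
Broken link   | Hank 
Bad redirect  | Uma  


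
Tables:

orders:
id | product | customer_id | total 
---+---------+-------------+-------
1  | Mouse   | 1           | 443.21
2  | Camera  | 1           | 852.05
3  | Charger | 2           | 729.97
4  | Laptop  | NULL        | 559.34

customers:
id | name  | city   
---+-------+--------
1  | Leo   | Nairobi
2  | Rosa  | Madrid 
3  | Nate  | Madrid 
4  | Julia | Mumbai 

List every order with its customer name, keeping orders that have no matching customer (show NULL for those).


LEFT JOIN keeps every row from orders (the left table); where customer_id has no match in customers, the customer columns become NULL. Walk through each order:
  - order 1 (Mouse): customer_id=1 -> matches Leo
  - order 2 (Camera): customer_id=1 -> matches Leo
  - order 3 (Charger): customer_id=2 -> matches Rosa
  - order 4 (Laptop): customer_id=NULL, no match -> kept with NULL
All 4 rows appear; 1 has NULL customer.

SQL:
SELECT a.product, b.name AS customer
FROM orders a
LEFT JOIN customers b ON a.customer_id = b.id

Result:
product | customer
--------+---------
Mouse   | Leo     
Camera  | Leo     
Charger | Rosa    
Laptop  | NULL    


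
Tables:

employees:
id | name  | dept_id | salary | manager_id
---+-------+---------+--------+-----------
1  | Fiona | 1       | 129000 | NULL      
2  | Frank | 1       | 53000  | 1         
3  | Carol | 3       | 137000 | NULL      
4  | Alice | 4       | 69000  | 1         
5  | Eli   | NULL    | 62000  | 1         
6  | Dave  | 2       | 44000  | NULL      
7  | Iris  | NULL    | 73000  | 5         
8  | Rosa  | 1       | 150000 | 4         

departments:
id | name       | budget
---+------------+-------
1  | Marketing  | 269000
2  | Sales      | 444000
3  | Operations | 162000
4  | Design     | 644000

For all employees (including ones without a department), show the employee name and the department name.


LEFT JOIN keeps every row from employees (the left table); where dept_id has no match in departments, the department columns become NULL. Walk through each employee:
  - employee 1 (Fiona): dept_id=1 -> matches Marketing
  - employee 2 (Frank): dept_id=1 -> matches Marketing
  - employee 3 (Carol): dept_id=3 -> matches Operations
  - employee 4 (Alice): dept_id=4 -> matches Design
  - employee 5 (Eli): dept_id=NULL, no match -> kept with NULL
  - employee 6 (Dave): dept_id=2 -> matches Sales
  - employee 7 (Iris): dept_id=NULL, no match -> kept with NULL
  - employee 8 (Rosa): dept_id=1 -> matches Marketing
All 8 rows appear; 2 have NULL department.

SQL:
SELECT a.name, b.name AS department
FROM employees a
LEFT JOIN departments b ON a.dept_id = b.id

Result:
name  | department
------+-----------
Fiona | Marketing 
Frank | Marketing 
Carol | Operations
Alice | Design    
Eli   | NULL      
Dave  | Sales     
Iris  | NULL      
Rosa  | Marketing 


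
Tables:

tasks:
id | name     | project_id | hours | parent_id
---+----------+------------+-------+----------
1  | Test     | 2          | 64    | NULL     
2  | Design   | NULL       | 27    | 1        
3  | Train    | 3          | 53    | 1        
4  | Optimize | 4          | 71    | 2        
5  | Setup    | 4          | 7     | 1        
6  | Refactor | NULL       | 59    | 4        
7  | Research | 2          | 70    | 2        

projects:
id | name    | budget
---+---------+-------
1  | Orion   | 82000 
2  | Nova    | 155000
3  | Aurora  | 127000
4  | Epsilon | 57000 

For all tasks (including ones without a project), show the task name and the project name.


LEFT JOIN keeps every row from tasks (the left table); where project_id has no match in projects, the project columns become NULL. Walk through each task:
  - task 1 (Test): project_id=2 -> matches Nova
  - task 2 (Design): project_id=NULL, no match -> kept with NULL
  - task 3 (Train): project_id=3 -> matches Aurora
  - task 4 (Optimize): project_id=4 -> matches Epsilon
  - task 5 (Setup): project_id=4 -> matches Epsilon
  - task 6 (Refactor): project_id=NULL, no match -> kept with NULL
  - task 7 (Research): project_id=2 -> matches Nova
All 7 rows appear; 2 have NULL project.

SQL:
SELECT a.name, b.name AS project
FROM tasks a
LEFT JOIN projects b ON a.project_id = b.id

Result:
name     | project
---------+--------
Test     | Nova   
Design   | NULL   
Train    | Aurora 
Optimize | Epsilon
Setup    | Epsilon
Refactor | NULL   
Research | Nova   


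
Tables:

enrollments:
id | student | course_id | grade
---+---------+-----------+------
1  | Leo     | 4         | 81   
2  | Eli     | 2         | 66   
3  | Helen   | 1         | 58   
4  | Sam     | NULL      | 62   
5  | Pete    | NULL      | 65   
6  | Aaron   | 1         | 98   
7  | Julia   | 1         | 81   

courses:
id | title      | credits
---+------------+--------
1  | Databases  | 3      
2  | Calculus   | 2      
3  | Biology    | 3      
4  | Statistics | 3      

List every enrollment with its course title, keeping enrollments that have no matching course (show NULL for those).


LEFT JOIN keeps every row from enrollments (the left table); where course_id has no match in courses, the course columns become NULL. Walk through each enrollment:
  - enrollment 1 (Leo): course_id=4 -> matches Statistics
  - enrollment 2 (Eli): course_id=2 -> matches Calculus
  - enrollment 3 (Helen): course_id=1 -> matches Databases
  - enrollment 4 (Sam): course_id=NULL, no match -> kept with NULL
  - enrollment 5 (Pete): course_id=NULL, no match -> kept with NULL
  - enrollment 6 (Aaron): course_id=1 -> matches Databases
  - enrollment 7 (Julia): course_id=1 -> matches Databases
All 7 rows appear; 2 have NULL course.

SQL:
SELECT a.student, b.title AS course
FROM enrollments a
LEFT JOIN courses b ON a.course_id = b.id

Result:
student | course    
--------+-----------
Leo     | Statistics
Eli     | Calculus  
Helen   | Databases 
Sam     | NULL      
Pete    | NULL      
Aaron   | Databases 
Julia   | Databases 


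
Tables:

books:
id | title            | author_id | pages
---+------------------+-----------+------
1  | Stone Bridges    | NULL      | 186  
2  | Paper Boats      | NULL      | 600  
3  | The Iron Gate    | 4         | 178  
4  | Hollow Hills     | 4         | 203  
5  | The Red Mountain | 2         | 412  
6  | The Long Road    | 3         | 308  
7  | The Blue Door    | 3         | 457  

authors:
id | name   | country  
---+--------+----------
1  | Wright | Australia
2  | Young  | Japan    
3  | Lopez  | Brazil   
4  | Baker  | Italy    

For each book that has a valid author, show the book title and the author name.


INNER JOIN keeps only books rows whose author_id matches an id in authors. Walk through each book:
  - book 1 (Stone Bridges): author_id=NULL, no match -> dropped
  - book 2 (Paper Boats): author_id=NULL, no match -> dropped
  - book 3 (The Iron Gate): author_id=4 -> matches Baker
  - book 4 (Hollow Hills): author_id=4 -> matches Baker
  - book 5 (The Red Mountain): author_id=2 -> matches Young
  - book 6 (The Long Road): author_id=3 -> matches Lopez
  - book 7 (The Blue Door): author_id=3 -> matches Lopez
So 2 of 7 rows are dropped.

SQL:
SELECT a.title, b.name AS author
FROM books a
INNER JOIN authors b ON a.author_id = b.id

Result:
title            | author
-----------------+-------
The Iron Gate    | Baker 
Hollow Hills     | Baker 
The Red Mountain | Young 
The Long Road    | Lopez 
The Blue Door    | Lopez 


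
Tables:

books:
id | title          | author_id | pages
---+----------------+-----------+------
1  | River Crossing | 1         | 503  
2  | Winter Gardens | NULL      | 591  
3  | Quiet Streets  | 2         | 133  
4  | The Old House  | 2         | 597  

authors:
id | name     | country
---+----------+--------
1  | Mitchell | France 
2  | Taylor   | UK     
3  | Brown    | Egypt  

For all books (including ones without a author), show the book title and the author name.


LEFT JOIN keeps every row from books (the left table); where author_id has no match in authors, the author columns become NULL. Walk through each book:
  - book 1 (River Crossing): author_id=1 -> matches Mitchell
  - book 2 (Winter Gardens): author_id=NULL, no match -> kept with NULL
  - book 3 (Quiet Streets): author_id=2 -> matches Taylor
  - book 4 (The Old House): author_id=2 -> matches Taylor
All 4 rows appear; 1 has NULL author.

SQL:
SELECT a.title, b.name AS author
FROM books a
LEFT JOIN authors b ON a.author_id = b.id

Result:
title          | author  
---------------+---------
River Crossing | Mitchell
Winter Gardens | NULL    
Quiet Streets  | Taylor  
The Old House  | Taylor  


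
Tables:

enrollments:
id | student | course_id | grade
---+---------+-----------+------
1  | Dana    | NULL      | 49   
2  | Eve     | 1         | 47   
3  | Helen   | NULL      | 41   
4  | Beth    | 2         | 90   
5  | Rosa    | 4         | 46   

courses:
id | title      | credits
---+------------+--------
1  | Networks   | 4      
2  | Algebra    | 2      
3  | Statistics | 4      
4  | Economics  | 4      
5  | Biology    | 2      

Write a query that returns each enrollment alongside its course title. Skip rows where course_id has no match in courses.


INNER JOIN keeps only enrollments rows whose course_id matches an id in courses. Walk through each enrollment:
  - enrollment 1 (Dana): course_id=NULL, no match -> dropped
  - enrollment 2 (Eve): course_id=1 -> matches Networks
  - enrollment 3 (Helen): course_id=NULL, no match -> dropped
  - enrollment 4 (Beth): course_id=2 -> matches Algebra
  - enrollment 5 (Rosa): course_id=4 -> matches Economics
So 2 of 5 rows are dropped.

SQL:
SELECT a.student, b.title AS course
FROM enrollments a
INNER JOIN courses b ON a.course_id = b.id

Result:
student | course   
--------+----------
Eve     | Networks 
Beth    | Algebra  
Rosa    | Economics


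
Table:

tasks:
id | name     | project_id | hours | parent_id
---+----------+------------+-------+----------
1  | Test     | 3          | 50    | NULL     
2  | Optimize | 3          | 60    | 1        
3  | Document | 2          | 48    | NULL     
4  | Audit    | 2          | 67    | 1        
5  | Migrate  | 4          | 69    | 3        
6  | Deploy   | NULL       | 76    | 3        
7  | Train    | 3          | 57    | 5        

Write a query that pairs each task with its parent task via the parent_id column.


This is a self-join: tasks is joined to a second copy of itself, matching each row's parent_id to another row's id. Use LEFT JOIN so rows with parent_id=NULL are kept.
  - task 1 (Test): parent_id=NULL -> NULL
  - task 2 (Optimize): parent_id=1 -> Test
  - task 3 (Document): parent_id=NULL -> NULL
  - task 4 (Audit): parent_id=1 -> Test
  - task 5 (Migrate): parent_id=3 -> Document
  - task 6 (Deploy): parent_id=3 -> Document
  - task 7 (Train): parent_id=5 -> Migrate

SQL:
SELECT a.name AS item, b.name AS parent
FROM tasks a
LEFT JOIN tasks b ON a.parent_id = b.id

Result:
item     | parent  
---------+---------
Test     | NULL    
Optimize | Test    
Document | NULL    
Audit    | Test    
Migrate  | Document
Deploy   | Document
Train    | Migrate 


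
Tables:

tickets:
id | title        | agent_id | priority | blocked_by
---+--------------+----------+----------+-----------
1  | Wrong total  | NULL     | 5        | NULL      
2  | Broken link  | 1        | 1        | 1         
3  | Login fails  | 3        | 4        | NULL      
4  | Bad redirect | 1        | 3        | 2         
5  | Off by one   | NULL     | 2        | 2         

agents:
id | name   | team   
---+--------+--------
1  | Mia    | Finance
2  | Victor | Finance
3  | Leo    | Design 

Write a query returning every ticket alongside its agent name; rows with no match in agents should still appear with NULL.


LEFT JOIN keeps every row from tickets (the left table); where agent_id has no match in agents, the agent columns become NULL. Walk through each ticket:
  - ticket 1 (Wrong total): agent_id=NULL, no match -> kept with NULL
  - ticket 2 (Broken link): agent_id=1 -> matches Mia
  - ticket 3 (Login fails): agent_id=3 -> matches Leo
  - ticket 4 (Bad redirect): agent_id=1 -> matches Mia
  - ticket 5 (Off by one): agent_id=NULL, no match -> kept with NULL
All 5 rows appear; 2 have NULL agent.

SQL:
SELECT a.title, b.name AS agent
FROM tickets a
LEFT JOIN agents b ON a.agent_id = b.id

Result:
title        | agent
-------------+------
Wrong total  | NULL 
Broken link  | Mia  
Login fails  | Leo  
Bad redirect | Mia  
Off by one   | NULL 


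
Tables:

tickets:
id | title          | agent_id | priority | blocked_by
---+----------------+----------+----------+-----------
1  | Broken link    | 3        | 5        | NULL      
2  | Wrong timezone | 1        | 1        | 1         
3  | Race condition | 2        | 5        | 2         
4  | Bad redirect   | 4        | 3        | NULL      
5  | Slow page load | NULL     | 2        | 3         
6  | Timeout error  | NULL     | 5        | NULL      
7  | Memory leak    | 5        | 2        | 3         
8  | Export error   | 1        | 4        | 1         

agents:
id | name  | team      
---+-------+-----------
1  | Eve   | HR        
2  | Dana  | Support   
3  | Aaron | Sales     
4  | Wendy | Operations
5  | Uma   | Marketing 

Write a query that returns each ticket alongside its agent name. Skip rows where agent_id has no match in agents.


INNER JOIN keeps only tickets rows whose agent_id matches an id in agents. Walk through each ticket:
  - ticket 1 (Broken link): agent_id=3 -> matches Aaron
  - ticket 2 (Wrong timezone): agent_id=1 -> matches Eve
  - ticket 3 (Race condition): agent_id=2 -> matches Dana
  - ticket 4 (Bad redirect): agent_id=4 -> matches Wendy
  - ticket 5 (Slow page load): agent_id=NULL, no match -> dropped
  - ticket 6 (Timeout error): agent_id=NULL, no match -> dropped
  - ticket 7 (Memory leak): agent_id=5 -> matches Uma
  - ticket 8 (Export error): agent_id=1 -> matches Eve
So 2 of 8 rows are dropped.

SQL:
SELECT a.title, b.name AS agent
FROM tickets a
INNER JOIN agents b ON a.agent_id = b.id

Result:
title          | agent
---------------+------
Broken link    | Aaron
Wrong timezone | Eve  
Race condition | Dana 
Bad redirect   | Wendy
Memory leak    | Uma  
Export error   | Eve  


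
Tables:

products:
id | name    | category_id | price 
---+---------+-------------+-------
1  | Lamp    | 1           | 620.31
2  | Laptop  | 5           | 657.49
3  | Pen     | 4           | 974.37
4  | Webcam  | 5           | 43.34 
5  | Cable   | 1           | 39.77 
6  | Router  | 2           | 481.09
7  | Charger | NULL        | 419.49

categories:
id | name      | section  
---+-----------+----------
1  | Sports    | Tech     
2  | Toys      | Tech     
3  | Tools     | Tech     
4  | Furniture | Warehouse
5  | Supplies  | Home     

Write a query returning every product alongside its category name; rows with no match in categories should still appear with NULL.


LEFT JOIN keeps every row from products (the left table); where category_id has no match in categories, the category columns become NULL. Walk through each product:
  - product 1 (Lamp): category_id=1 -> matches Sports
  - product 2 (Laptop): category_id=5 -> matches Supplies
  - product 3 (Pen): category_id=4 -> matches Furniture
  - product 4 (Webcam): category_id=5 -> matches Supplies
  - product 5 (Cable): category_id=1 -> matches Sports
  - product 6 (Router): category_id=2 -> matches Toys
  - product 7 (Charger): category_id=NULL, no match -> kept with NULL
All 7 rows appear; 1 has NULL category.

SQL:
SELECT a.name, b.name AS category
FROM products a
LEFT JOIN categories b ON a.category_id = b.id

Result:
name    | category 
--------+----------
Lamp    | Sports   
Laptop  | Supplies 
Pen     | Furniture
Webcam  | Supplies 
Cable   | Sports   
Router  | Toys     
Charger | NULL     


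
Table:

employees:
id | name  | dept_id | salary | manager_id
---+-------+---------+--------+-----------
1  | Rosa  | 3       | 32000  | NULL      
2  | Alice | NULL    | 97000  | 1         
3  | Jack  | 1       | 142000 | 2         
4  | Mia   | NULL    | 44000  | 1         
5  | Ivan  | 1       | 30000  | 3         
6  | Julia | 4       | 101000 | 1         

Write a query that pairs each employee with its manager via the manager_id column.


This is a self-join: employees is joined to a second copy of itself, matching each row's manager_id to another row's id. Use LEFT JOIN so rows with manager_id=NULL are kept.
  - employee 1 (Rosa): manager_id=NULL -> NULL
  - employee 2 (Alice): manager_id=1 -> Rosa
  - employee 3 (Jack): manager_id=2 -> Alice
  - employee 4 (Mia): manager_id=1 -> Rosa
  - employee 5 (Ivan): manager_id=3 -> Jack
  - employee 6 (Julia): manager_id=1 -> Rosa

SQL:
SELECT a.name AS item, b.name AS manager
FROM employees a
LEFT JOIN employees b ON a.manager_id = b.id

Result:
item  | manager
------+--------
Rosa  | NULL   
Alice | Rosa   
Jack  | Alice  
Mia   | Rosa   
Ivan  | Jack   
Julia | Rosa   


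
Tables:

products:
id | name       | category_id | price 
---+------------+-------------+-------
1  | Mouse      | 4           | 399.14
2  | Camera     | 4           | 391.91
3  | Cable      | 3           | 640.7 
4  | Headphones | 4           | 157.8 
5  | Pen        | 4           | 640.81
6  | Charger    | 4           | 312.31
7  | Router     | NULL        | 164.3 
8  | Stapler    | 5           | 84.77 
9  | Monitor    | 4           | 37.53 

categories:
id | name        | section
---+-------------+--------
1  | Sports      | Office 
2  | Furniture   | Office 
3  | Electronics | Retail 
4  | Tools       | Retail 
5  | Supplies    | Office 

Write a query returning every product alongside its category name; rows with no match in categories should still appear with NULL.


LEFT JOIN keeps every row from products (the left table); where category_id has no match in categories, the category columns become NULL. Walk through each product:
  - product 1 (Mouse): category_id=4 -> matches Tools
  - product 2 (Camera): category_id=4 -> matches Tools
  - product 3 (Cable): category_id=3 -> matches Electronics
  - product 4 (Headphones): category_id=4 -> matches Tools
  - product 5 (Pen): category_id=4 -> matches Tools
  - product 6 (Charger): category_id=4 -> matches Tools
  - product 7 (Router): category_id=NULL, no match -> kept with NULL
  - product 8 (Stapler): category_id=5 -> matches Supplies
  - product 9 (Monitor): category_id=4 -> matches Tools
All 9 rows appear; 1 has NULL category.

SQL:
SELECT a.name, b.name AS category
FROM products a
LEFT JOIN categories b ON a.category_id = b.id

Result:
name       | category   
-----------+------------
Mouse      | Tools      
Camera     | Tools      
Cable      | Electronics
Headphones | Tools      
Pen        | Tools      
Charger    | Tools      
Router     | NULL       
Stapler    | Supplies   
Monitor    | Tools      


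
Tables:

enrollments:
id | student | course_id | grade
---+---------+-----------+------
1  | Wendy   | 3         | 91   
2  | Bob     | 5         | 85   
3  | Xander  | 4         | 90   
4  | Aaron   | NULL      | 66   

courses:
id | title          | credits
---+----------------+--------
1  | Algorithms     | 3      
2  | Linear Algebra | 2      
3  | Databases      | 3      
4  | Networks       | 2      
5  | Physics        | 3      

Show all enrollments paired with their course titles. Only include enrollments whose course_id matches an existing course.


INNER JOIN keeps only enrollments rows whose course_id matches an id in courses. Walk through each enrollment:
  - enrollment 1 (Wendy): course_id=3 -> matches Databases
  - enrollment 2 (Bob): course_id=5 -> matches Physics
  - enrollment 3 (Xander): course_id=4 -> matches Networks
  - enrollment 4 (Aaron): course_id=NULL, no match -> dropped
So 1 of 4 rows is dropped.

SQL:
SELECT a.student, b.title AS course
FROM enrollments a
INNER JOIN courses b ON a.course_id = b.id

Result:
student | course   
--------+----------
Wendy   | Databases
Bob     | Physics  
Xander  | Networks 


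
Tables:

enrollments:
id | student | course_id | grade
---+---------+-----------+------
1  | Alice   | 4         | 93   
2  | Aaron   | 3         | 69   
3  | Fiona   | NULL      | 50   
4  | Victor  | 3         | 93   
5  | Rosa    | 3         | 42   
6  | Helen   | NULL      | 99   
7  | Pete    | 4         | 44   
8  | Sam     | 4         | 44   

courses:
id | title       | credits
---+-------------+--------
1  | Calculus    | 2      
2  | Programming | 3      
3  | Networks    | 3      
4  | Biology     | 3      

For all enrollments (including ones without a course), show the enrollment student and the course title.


LEFT JOIN keeps every row from enrollments (the left table); where course_id has no match in courses, the course columns become NULL. Walk through each enrollment:
  - enrollment 1 (Alice): course_id=4 -> matches Biology
  - enrollment 2 (Aaron): course_id=3 -> matches Networks
  - enrollment 3 (Fiona): course_id=NULL, no match -> kept with NULL
  - enrollment 4 (Victor): course_id=3 -> matches Networks
  - enrollment 5 (Rosa): course_id=3 -> matches Networks
  - enrollment 6 (Helen): course_id=NULL, no match -> kept with NULL
  - enrollment 7 (Pete): course_id=4 -> matches Biology
  - enrollment 8 (Sam): course_id=4 -> matches Biology
All 8 rows appear; 2 have NULL course.

SQL:
SELECT a.student, b.title AS course
FROM enrollments a
LEFT JOIN courses b ON a.course_id = b.id

Result:
student | course  
--------+---------
Alice   | Biology 
Aaron   | Networks
Fiona   | NULL    
Victor  | Networks
Rosa    | Networks
Helen   | NULL    
Pete    | Biology 
Sam     | Biology 


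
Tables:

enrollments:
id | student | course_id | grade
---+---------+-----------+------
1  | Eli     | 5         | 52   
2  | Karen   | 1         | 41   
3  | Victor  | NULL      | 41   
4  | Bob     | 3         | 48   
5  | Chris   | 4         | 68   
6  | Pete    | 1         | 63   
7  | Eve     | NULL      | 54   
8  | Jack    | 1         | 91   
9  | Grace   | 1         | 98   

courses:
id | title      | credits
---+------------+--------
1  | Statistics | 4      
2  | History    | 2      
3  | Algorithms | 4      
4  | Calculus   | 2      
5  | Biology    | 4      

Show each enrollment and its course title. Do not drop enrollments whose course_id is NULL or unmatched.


LEFT JOIN keeps every row from enrollments (the left table); where course_id has no match in courses, the course columns become NULL. Walk through each enrollment:
  - enrollment 1 (Eli): course_id=5 -> matches Biology
  - enrollment 2 (Karen): course_id=1 -> matches Statistics
  - enrollment 3 (Victor): course_id=NULL, no match -> kept with NULL
  - enrollment 4 (Bob): course_id=3 -> matches Algorithms
  - enrollment 5 (Chris): course_id=4 -> matches Calculus
  - enrollment 6 (Pete): course_id=1 -> matches Statistics
  - enrollment 7 (Eve): course_id=NULL, no match -> kept with NULL
  - enrollment 8 (Jack): course_id=1 -> matches Statistics
  - enrollment 9 (Grace): course_id=1 -> matches Statistics
All 9 rows appear; 2 have NULL course.

SQL:
SELECT a.student, b.title AS course
FROM enrollments a
LEFT JOIN courses b ON a.course_id = b.id

Result:
student | course    
--------+-----------
Eli     | Biology   
Karen   | Statistics
Victor  | NULL      
Bob     | Algorithms
Chris   | Calculus  
Pete    | Statistics
Eve     | NULL      
Jack    | Statistics
Grace   | Statistics


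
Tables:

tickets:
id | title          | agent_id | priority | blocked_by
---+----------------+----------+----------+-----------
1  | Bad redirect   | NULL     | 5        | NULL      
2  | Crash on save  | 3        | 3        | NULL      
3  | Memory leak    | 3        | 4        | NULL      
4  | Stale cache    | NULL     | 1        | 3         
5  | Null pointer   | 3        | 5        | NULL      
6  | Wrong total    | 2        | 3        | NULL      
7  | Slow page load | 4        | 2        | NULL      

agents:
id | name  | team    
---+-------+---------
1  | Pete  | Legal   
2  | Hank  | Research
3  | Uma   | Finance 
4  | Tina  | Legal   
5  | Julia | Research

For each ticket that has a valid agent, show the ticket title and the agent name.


INNER JOIN keeps only tickets rows whose agent_id matches an id in agents. Walk through each ticket:
  - ticket 1 (Bad redirect): agent_id=NULL, no match -> dropped
  - ticket 2 (Crash on save): agent_id=3 -> matches Uma
  - ticket 3 (Memory leak): agent_id=3 -> matches Uma
  - ticket 4 (Stale cache): agent_id=NULL, no match -> dropped
  - ticket 5 (Null pointer): agent_id=3 -> matches Uma
  - ticket 6 (Wrong total): agent_id=2 -> matches Hank
  - ticket 7 (Slow page load): agent_id=4 -> matches Tina
So 2 of 7 rows are dropped.

SQL:
SELECT a.title, b.name AS agent
FROM tickets a
INNER JOIN agents b ON a.agent_id = b.id

Result:
title          | agent
---------------+------
Crash on save  | Uma  
Memory leak    | Uma  
Null pointer   | Uma  
Wrong total    | Hank 
Slow page load | Tina 
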